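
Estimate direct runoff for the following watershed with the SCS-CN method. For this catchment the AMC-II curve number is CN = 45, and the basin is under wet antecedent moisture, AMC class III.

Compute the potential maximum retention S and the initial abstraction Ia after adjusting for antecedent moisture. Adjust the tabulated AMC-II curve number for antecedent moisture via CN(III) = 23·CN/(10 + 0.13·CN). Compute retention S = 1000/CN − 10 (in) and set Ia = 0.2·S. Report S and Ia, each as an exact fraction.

S = 1100/207 in ≈ 5.314 in; Ia = 220/207 in ≈ 1.063 in

Wet (AMC III): CN(III) = 23·45/(10 + 0.13·45) = 1035/(317/20) = 20700/317 ≈ 65.300
Retention S: 1000/CN − 10 with CN=65.300 → S = 1100/207 ≈ 5.314 in
Ia = 0.2S: 0.2·5.314 = 1.063 in (exactly 220/207)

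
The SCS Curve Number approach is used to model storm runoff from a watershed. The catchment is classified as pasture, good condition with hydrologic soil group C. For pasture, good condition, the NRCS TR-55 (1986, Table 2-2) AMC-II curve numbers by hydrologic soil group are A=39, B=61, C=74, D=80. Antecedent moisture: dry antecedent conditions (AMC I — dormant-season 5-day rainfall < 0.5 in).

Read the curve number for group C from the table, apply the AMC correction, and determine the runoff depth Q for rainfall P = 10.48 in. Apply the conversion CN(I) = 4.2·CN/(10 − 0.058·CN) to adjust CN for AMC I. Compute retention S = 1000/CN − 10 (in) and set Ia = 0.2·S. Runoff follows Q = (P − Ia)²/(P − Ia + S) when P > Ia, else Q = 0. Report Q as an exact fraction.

Q = 14633156738/3239837475 in ≈ 4.517 in

NRCS table: pasture, good condition, soil group C → CN(II) = 74
Dry (AMC I): CN(I) = 4.2·74/(10 − 0.058·74) = (1554/5)/(1427/250) = 77700/1427 ≈ 54.450
S = 1000/(77700/1427) − 10 = 6500/777 in ≈ 8.366 in
Ia = 0.2·(6500/777) = 1300/777 in ≈ 1.673 in
P − Ia = 10.480 − 1.673 = 171074/19425 ≈ 8.807 in (> 0, runoff occurs)
Runoff Q = (P−Ia)²/(P−Ia+S) = (8.807)²/(8.807+8.366) = 14633156738/3239837475 ≈ 4.517 in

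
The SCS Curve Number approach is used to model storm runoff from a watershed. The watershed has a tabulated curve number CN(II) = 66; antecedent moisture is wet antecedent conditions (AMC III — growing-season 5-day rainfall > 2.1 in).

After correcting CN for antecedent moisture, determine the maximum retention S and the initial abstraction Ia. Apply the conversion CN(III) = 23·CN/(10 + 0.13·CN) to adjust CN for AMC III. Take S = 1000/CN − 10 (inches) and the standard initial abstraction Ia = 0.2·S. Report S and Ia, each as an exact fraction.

Adjust CN=66 to AMC III: 23·66/(10 + 0.13·66) → 1518 ÷ (929/50) = 75900/929 ≈ 81.701
Max retention: S = 1000/(75900/929) − 10 = 1700/759 in (≈ 2.240 in)
Ia = 0.2S: 0.2·2.240 = 0.448 in (exactly 340/759)

S = 1700/759 in ≈ 2.240 in; Ia = 340/759 in ≈ 0.448 in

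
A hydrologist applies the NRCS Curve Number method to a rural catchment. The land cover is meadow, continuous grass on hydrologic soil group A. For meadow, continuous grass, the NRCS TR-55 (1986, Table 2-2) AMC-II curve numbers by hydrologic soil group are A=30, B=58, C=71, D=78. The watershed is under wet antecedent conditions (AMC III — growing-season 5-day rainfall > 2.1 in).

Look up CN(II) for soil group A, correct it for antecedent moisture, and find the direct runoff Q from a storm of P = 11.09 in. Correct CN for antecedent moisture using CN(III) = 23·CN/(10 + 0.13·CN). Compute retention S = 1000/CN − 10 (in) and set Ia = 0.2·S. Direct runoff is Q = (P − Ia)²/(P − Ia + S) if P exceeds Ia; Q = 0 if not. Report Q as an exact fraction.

Q = 3908875441/914394900 in ≈ 4.275 in

NRCS table: meadow, continuous grass, soil group A → CN(II) = 30
Adjust CN=30 to AMC III: 23·30/(10 + 0.13·30) → 690 ÷ (139/10) = 6900/139 ≈ 49.640
S = 1000/(6900/139) − 10 = 700/69 in ≈ 10.145 in
Ia = 0.2S: 0.2·10.145 = 2.029 in (exactly 140/69)
Since P=11.090 > Ia=2.029: effective rainfall P−Ia = 62521/6900 in
Runoff Q = (P−Ia)²/(P−Ia+S) = (9.061)²/(9.061+10.145) = 3908875441/914394900 ≈ 4.275 in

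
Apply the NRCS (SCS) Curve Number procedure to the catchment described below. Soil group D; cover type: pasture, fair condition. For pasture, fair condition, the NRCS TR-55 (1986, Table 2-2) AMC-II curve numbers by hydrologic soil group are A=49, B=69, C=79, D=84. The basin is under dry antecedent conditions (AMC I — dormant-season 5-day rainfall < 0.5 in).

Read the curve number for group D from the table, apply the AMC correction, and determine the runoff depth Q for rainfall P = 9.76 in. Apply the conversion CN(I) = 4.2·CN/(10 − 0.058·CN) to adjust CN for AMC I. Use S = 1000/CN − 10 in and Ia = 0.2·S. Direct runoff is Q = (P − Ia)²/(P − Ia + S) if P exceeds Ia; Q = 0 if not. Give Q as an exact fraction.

Q = 2381635204/406833525 in ≈ 5.854 in

NRCS table: pasture, fair condition, soil group D → CN(II) = 84
Adjust CN=84 to AMC I: 4.2·84/(10 − 0.058·84) → (1764/5) ÷ (641/125) = 44100/641 ≈ 68.799
S = 1000/(44100/641) − 10 = 2000/441 in ≈ 4.535 in
Initial abstraction Ia = S/5 = (2000/441)/5 = 400/441 ≈ 0.907 in
Since P=9.760 > Ia=0.907: effective rainfall P−Ia = 97604/11025 in
Q = (97604/11025)²/((97604/11025) + 2000/441) = (9526540816/121550625)/(147604/11025) = 2381635204/406833525 in ≈ 5.854 in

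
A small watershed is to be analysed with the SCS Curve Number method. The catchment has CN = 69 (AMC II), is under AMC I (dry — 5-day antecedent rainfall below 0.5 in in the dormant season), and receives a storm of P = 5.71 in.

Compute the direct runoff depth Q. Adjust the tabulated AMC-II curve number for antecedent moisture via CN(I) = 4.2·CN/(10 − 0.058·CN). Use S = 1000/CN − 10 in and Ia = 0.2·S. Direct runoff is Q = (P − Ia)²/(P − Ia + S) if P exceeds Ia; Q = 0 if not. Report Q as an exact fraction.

Q = 267681029641/299563217100 in ≈ 0.894 in

Dry (AMC I): CN(I) = 4.2·69/(10 − 0.058·69) = (1449/5)/(2999/500) = 144900/2999 ≈ 48.316
S = 1000/(144900/2999) − 10 = 15500/1449 in ≈ 10.697 in
Initial abstraction Ia = S/5 = (15500/1449)/5 = 3100/1449 ≈ 2.139 in
Since P=5.710 > Ia=2.139: effective rainfall P−Ia = 517379/144900 in
Q: (517379/144900)² ÷ (2067379/144900) = 267681029641/299563217100 in (≈ 0.894 in)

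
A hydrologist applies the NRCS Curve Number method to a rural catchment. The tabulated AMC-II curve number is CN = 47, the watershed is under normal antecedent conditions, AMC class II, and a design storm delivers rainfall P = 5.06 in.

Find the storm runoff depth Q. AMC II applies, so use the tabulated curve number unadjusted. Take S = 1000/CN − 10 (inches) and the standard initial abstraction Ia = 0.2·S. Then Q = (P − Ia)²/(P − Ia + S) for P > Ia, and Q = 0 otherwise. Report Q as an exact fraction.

AMC II — tabulated CN = 47 applies directly.
S = 1000/47 − 10 = 530/47 in ≈ 11.277 in
Ia = 0.2·(530/47) = 106/47 in ≈ 2.255 in
Excess rainfall: 5.060 − 2.255 = 2.805 in; P > Ia so Q > 0
Q = (6591/2350)²/((6591/2350) + 530/47) = (43441281/5522500)/(33091/2350) = 43441281/77763850 in ≈ 0.559 in

Q = 43441281/77763850 in ≈ 0.559 in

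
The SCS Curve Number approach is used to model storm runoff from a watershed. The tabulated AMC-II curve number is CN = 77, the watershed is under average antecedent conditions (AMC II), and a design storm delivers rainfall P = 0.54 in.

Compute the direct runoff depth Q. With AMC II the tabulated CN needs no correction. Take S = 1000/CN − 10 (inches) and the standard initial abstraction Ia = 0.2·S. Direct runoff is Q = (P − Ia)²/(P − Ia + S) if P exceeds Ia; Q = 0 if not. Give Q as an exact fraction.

AMC II — tabulated CN = 77 applies directly.
S = 1000/77 − 10 = 230/77 in ≈ 2.987 in
Initial abstraction Ia = S/5 = (230/77)/5 = 46/77 ≈ 0.597 in
P = 0.540 ≤ Ia = 0.597 in: entire storm abstracted, Q = 0.

Q = 0 in ≈ 0.000 in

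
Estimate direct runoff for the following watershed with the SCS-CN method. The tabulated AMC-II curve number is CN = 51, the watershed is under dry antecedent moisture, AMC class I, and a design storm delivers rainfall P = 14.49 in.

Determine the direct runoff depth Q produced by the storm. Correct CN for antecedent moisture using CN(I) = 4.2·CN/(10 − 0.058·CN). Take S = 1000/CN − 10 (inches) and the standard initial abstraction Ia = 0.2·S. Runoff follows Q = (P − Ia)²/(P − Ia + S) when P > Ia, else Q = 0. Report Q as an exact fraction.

Q = 3287425687/1096566300 in ≈ 2.998 in

CN(I) from CN(II)=51: (4.2·51)/(10 − 0.058·51) = 15300/503 ≈ 30.417
S = 1000/(15300/503) − 10 = 3500/153 in ≈ 22.876 in
Ia = 0.2S: 0.2·22.876 = 4.575 in (exactly 700/153)
Since P=14.490 > Ia=4.575: effective rainfall P−Ia = 151697/15300 in
Q = (151697/15300)²/((151697/15300) + 3500/153) = (23011979809/234090000)/(501697/15300) = 3287425687/1096566300 in ≈ 2.998 in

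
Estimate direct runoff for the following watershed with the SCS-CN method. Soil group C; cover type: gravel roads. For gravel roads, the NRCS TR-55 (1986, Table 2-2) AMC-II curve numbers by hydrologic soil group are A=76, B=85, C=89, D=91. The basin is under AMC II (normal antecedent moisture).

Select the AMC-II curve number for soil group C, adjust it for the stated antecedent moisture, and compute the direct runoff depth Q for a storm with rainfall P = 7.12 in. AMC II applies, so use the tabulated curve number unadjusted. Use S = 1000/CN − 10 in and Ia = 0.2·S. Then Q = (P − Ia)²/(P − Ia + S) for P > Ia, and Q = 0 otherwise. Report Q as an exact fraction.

Q = 116922632/20071725 in ≈ 5.825 in

NRCS table: gravel roads, soil group C → CN(II) = 89
Average conditions: CN = 89 (no AMC adjustment).
Retention S: 1000/CN − 10 with CN=89.000 → S = 110/89 ≈ 1.236 in
Initial abstraction Ia = S/5 = (110/89)/5 = 22/89 ≈ 0.247 in
Since P=7.120 > Ia=0.247: effective rainfall P−Ia = 15292/2225 in
Runoff Q = (P−Ia)²/(P−Ia+S) = (6.873)²/(6.873+1.236) = 116922632/20071725 ≈ 5.825 in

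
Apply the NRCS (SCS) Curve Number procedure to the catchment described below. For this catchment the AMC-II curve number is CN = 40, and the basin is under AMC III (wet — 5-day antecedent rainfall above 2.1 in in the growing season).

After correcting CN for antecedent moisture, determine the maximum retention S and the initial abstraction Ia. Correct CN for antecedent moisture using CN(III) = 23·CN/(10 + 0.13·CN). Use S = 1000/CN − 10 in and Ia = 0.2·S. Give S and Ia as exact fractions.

Adjust CN=40 to AMC III: 23·40/(10 + 0.13·40) → 920 ÷ (76/5) = 1150/19 ≈ 60.526
Max retention: S = 1000/(1150/19) − 10 = 150/23 in (≈ 6.522 in)
Initial abstraction Ia = S/5 = (150/23)/5 = 30/23 ≈ 1.304 in

S = 150/23 in ≈ 6.522 in; Ia = 30/23 in ≈ 1.304 in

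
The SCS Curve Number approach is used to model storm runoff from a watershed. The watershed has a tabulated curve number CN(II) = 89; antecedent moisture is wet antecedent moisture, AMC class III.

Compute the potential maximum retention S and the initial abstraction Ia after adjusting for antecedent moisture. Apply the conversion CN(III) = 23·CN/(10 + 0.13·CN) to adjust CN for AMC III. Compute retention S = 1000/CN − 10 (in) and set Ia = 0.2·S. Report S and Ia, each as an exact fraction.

S = 1100/2047 in ≈ 0.537 in; Ia = 220/2047 in ≈ 0.107 in

Adjust CN=89 to AMC III: 23·89/(10 + 0.13·89) → 2047 ÷ (2157/100) = 204700/2157 ≈ 94.900
S = 1000/(204700/2157) − 10 = 1100/2047 in ≈ 0.537 in
Ia = 0.2·(1100/2047) = 220/2047 in ≈ 0.107 in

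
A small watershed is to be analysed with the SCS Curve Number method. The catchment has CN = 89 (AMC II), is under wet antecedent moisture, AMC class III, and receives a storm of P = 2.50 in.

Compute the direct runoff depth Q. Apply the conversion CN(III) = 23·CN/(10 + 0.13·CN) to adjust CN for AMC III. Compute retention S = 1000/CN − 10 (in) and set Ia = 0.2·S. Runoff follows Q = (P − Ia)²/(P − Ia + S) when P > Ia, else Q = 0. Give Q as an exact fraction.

CN(III) from CN(II)=89: (23·89)/(10 + 0.13·89) = 204700/2157 ≈ 94.900
Retention S: 1000/CN − 10 with CN=94.900 → S = 1100/2047 ≈ 0.537 in
Ia = 0.2S: 0.2·0.537 = 0.107 in (exactly 220/2047)
Excess rainfall: 2.500 − 0.107 = 2.393 in; P > Ia so Q > 0
Runoff Q = (P−Ia)²/(P−Ia+S) = (2.393)²/(2.393+0.537) = 19188405/9821506 ≈ 1.954 in

Q = 19188405/9821506 in ≈ 1.954 in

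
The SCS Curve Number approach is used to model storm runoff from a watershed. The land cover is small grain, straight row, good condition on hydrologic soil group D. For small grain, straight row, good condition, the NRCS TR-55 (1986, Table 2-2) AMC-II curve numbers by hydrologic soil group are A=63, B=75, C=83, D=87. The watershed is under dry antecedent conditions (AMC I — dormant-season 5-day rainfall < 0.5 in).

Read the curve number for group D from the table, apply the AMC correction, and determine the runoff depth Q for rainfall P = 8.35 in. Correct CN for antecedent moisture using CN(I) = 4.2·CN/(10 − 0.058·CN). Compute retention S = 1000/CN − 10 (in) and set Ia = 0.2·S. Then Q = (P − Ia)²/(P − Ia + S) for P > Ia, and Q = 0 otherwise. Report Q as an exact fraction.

Q = 77901833881/14948842860 in ≈ 5.211 in

NRCS table: small grain, straight row, good condition, soil group D → CN(II) = 87
Adjust CN=87 to AMC I: 4.2·87/(10 − 0.058·87) → (1827/5) ÷ (2477/500) = 182700/2477 ≈ 73.759
S = 1000/(182700/2477) − 10 = 6500/1827 in ≈ 3.558 in
Initial abstraction Ia = S/5 = (6500/1827)/5 = 1300/1827 ≈ 0.712 in
Excess rainfall: 8.350 − 0.712 = 7.638 in; P > Ia so Q > 0
Q = (279109/36540)²/((279109/36540) + 6500/1827) = (77901833881/1335171600)/(409109/36540) = 77901833881/14948842860 in ≈ 5.211 in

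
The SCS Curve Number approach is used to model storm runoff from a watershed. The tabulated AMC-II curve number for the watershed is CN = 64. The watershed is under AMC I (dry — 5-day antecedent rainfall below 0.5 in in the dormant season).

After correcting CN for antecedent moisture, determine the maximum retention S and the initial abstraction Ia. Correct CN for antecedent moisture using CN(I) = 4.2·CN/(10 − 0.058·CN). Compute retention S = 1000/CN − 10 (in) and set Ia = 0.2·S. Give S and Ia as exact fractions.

S = 375/28 in ≈ 13.393 in; Ia = 75/28 in ≈ 2.679 in

CN(I) from CN(II)=64: (4.2·64)/(10 − 0.058·64) = 5600/131 ≈ 42.748
Retention S: 1000/CN − 10 with CN=42.748 → S = 375/28 ≈ 13.393 in
Initial abstraction Ia = S/5 = (375/28)/5 = 75/28 ≈ 2.679 in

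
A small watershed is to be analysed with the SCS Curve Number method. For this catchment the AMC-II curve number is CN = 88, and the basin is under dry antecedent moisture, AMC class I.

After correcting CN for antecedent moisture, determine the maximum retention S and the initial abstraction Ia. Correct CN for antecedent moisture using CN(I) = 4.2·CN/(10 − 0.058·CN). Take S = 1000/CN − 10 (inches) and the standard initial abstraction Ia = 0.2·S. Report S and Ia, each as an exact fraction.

S = 250/77 in ≈ 3.247 in; Ia = 50/77 in ≈ 0.649 in

Dry (AMC I): CN(I) = 4.2·88/(10 − 0.058·88) = (1848/5)/(612/125) = 3850/51 ≈ 75.490
S = 1000/(3850/51) − 10 = 250/77 in ≈ 3.247 in
Ia = 0.2S: 0.2·3.247 = 0.649 in (exactly 50/77)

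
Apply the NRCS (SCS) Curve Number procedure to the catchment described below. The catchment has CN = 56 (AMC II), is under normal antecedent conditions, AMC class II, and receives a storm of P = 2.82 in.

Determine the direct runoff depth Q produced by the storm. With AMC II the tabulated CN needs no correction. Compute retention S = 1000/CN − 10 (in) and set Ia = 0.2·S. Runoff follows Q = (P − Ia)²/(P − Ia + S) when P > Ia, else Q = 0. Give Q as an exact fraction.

Average conditions: CN = 56 (no AMC adjustment).
Retention S: 1000/CN − 10 with CN=56.000 → S = 55/7 ≈ 7.857 in
Ia = 0.2·(55/7) = 11/7 in ≈ 1.571 in
Since P=2.820 > Ia=1.571: effective rainfall P−Ia = 437/350 in
Runoff Q = (P−Ia)²/(P−Ia+S) = (1.249)²/(1.249+7.857) = 190969/1115450 ≈ 0.171 in

Q = 190969/1115450 in ≈ 0.171 in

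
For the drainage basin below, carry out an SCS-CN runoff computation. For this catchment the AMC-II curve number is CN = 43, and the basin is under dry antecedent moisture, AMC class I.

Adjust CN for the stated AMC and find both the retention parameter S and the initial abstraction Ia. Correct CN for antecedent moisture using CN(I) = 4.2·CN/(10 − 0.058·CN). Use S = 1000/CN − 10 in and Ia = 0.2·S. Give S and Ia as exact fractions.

Adjust CN=43 to AMC I: 4.2·43/(10 − 0.058·43) → (903/5) ÷ (3753/500) = 30100/1251 ≈ 24.061
Max retention: S = 1000/(30100/1251) − 10 = 9500/301 in (≈ 31.561 in)
Ia = 0.2S: 0.2·31.561 = 6.312 in (exactly 1900/301)

S = 9500/301 in ≈ 31.561 in; Ia = 1900/301 in ≈ 6.312 in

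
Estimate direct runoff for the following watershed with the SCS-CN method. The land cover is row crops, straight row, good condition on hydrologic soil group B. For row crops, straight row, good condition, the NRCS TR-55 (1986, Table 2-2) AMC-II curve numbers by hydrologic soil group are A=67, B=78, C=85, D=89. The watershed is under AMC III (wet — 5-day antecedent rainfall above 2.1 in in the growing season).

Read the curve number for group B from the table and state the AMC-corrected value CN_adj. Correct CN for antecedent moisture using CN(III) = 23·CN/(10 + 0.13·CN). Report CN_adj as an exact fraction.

NRCS table: row crops, straight row, good condition, soil group B → CN(II) = 78
CN(III) from CN(II)=78: (23·78)/(10 + 0.13·78) = 89700/1007 ≈ 89.076

CN_adj = 89700/1007 ≈ 89.076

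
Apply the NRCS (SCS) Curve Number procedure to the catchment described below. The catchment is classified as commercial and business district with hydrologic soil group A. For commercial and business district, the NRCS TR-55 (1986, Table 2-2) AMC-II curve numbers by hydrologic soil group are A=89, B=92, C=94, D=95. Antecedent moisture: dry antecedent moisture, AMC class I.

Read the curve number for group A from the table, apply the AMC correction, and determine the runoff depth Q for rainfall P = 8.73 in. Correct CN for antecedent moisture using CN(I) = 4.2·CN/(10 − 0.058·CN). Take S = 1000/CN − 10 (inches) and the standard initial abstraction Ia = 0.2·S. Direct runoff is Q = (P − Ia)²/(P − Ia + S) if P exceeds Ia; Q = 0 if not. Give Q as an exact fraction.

NRCS table: commercial and business district, soil group A → CN(II) = 89
Adjust CN=89 to AMC I: 4.2·89/(10 − 0.058·89) → (1869/5) ÷ (2419/500) = 186900/2419 ≈ 77.263
S = 1000/(186900/2419) − 10 = 5500/1869 in ≈ 2.943 in
Initial abstraction Ia = S/5 = (5500/1869)/5 = 1100/1869 ≈ 0.589 in
P − Ia = 8.730 − 0.589 = 1521637/186900 ≈ 8.141 in (> 0, runoff occurs)
Q = (1521637/186900)²/((1521637/186900) + 5500/1869) = (2315379159769/34931610000)/(2071637/186900) = 2315379159769/387188955300 in ≈ 5.980 in

Q = 2315379159769/387188955300 in ≈ 5.980 in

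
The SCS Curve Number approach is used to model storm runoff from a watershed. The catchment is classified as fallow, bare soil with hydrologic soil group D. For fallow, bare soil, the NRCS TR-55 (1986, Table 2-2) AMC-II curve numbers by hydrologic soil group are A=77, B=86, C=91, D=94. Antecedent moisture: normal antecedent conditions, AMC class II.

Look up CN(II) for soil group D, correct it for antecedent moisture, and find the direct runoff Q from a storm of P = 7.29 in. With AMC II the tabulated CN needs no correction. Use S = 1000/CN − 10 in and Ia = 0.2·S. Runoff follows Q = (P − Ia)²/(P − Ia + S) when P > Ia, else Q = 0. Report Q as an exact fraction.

Q = 377732523/57438700 in ≈ 6.576 in

NRCS table: fallow, bare soil, soil group D → CN(II) = 94
Average conditions: CN = 94 (no AMC adjustment).
Max retention: S = 1000/94 − 10 = 30/47 in (≈ 0.638 in)
Ia = 0.2S: 0.2·0.638 = 0.128 in (exactly 6/47)
P − Ia = 7.290 − 0.128 = 33663/4700 ≈ 7.162 in (> 0, runoff occurs)
Q: (33663/4700)² ÷ (36663/4700) = 377732523/57438700 in (≈ 6.576 in)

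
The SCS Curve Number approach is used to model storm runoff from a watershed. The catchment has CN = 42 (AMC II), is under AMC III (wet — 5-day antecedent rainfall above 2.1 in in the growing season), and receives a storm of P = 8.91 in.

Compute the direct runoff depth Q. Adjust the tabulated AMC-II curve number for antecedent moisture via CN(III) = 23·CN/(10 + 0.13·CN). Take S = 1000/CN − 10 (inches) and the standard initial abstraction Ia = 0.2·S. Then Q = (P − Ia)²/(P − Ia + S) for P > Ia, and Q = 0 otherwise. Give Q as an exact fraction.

Adjust CN=42 to AMC III: 23·42/(10 + 0.13·42) → 966 ÷ (773/50) = 48300/773 ≈ 62.484
Retention S: 1000/CN − 10 with CN=62.484 → S = 2900/483 ≈ 6.004 in
Ia = 0.2S: 0.2·6.004 = 1.201 in (exactly 580/483)
Since P=8.910 > Ia=1.201: effective rainfall P−Ia = 372353/48300 in
Q: (372353/48300)² ÷ (662353/48300) = 138646756609/31991649900 in (≈ 4.334 in)

Q = 138646756609/31991649900 in ≈ 4.334 in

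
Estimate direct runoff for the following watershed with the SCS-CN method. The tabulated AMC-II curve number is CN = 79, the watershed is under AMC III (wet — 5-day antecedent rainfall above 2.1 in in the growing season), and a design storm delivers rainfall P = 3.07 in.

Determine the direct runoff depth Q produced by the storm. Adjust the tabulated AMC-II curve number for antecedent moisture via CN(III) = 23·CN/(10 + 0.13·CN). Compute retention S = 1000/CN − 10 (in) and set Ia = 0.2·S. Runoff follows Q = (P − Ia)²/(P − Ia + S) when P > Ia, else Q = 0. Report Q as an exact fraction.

Wet (AMC III): CN(III) = 23·79/(10 + 0.13·79) = 1817/(2027/100) = 181700/2027 ≈ 89.640
S = 1000/(181700/2027) − 10 = 2100/1817 in ≈ 1.156 in
Ia = 0.2·(2100/1817) = 420/1817 in ≈ 0.231 in
Excess rainfall: 3.070 − 0.231 = 2.839 in; P > Ia so Q > 0
Q: (515819/181700)² ÷ (725819/181700) = 266069240761/131881312300 in (≈ 2.017 in)

Q = 266069240761/131881312300 in ≈ 2.017 in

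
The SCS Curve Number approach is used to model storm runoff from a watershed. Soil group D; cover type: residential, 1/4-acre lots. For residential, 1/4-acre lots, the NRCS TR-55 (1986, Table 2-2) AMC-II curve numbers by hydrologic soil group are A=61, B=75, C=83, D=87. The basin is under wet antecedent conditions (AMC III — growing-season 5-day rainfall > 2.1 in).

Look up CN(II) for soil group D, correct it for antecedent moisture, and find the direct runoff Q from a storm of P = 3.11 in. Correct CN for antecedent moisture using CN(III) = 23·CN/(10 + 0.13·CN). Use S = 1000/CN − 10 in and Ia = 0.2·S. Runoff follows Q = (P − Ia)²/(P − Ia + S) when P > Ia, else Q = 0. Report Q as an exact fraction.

Q = 355586808721/145334831100 in ≈ 2.447 in

NRCS table: residential, 1/4-acre lots, soil group D → CN(II) = 87
Adjust CN=87 to AMC III: 23·87/(10 + 0.13·87) → 2001 ÷ (2131/100) = 200100/2131 ≈ 93.900
Max retention: S = 1000/(200100/2131) − 10 = 1300/2001 in (≈ 0.650 in)
Initial abstraction Ia = S/5 = (1300/2001)/5 = 260/2001 ≈ 0.130 in
P − Ia = 3.110 − 0.130 = 596311/200100 ≈ 2.980 in (> 0, runoff occurs)
Q: (596311/200100)² ÷ (726311/200100) = 355586808721/145334831100 in (≈ 2.447 in)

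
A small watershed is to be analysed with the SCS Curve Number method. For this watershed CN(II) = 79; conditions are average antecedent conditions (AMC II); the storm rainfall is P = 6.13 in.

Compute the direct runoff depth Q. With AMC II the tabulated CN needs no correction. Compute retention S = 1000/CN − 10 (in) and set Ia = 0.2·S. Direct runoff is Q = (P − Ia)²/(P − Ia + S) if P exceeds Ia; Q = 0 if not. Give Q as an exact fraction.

Q = 1956027529/515293300 in ≈ 3.796 in

CN(II) = 79; AMC II needs no correction.
S = 1000/79 − 10 = 210/79 in ≈ 2.658 in
Ia = 0.2·(210/79) = 42/79 in ≈ 0.532 in
Excess rainfall: 6.130 − 0.532 = 5.598 in; P > Ia so Q > 0
Q = (44227/7900)²/((44227/7900) + 210/79) = (1956027529/62410000)/(65227/7900) = 1956027529/515293300 in ≈ 3.796 in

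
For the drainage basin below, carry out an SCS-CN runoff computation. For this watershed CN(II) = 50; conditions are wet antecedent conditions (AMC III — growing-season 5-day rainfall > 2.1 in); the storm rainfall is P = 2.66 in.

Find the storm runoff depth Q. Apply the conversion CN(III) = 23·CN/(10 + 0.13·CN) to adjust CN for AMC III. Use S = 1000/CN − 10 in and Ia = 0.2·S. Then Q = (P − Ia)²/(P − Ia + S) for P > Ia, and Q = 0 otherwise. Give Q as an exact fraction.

CN(III) from CN(II)=50: (23·50)/(10 + 0.13·50) = 2300/33 ≈ 69.697
Retention S: 1000/CN − 10 with CN=69.697 → S = 100/23 ≈ 4.348 in
Ia = 0.2·(100/23) = 20/23 in ≈ 0.870 in
P − Ia = 2.660 − 0.870 = 2059/1150 ≈ 1.790 in (> 0, runoff occurs)
Runoff Q = (P−Ia)²/(P−Ia+S) = (1.790)²/(1.790+4.348) = 4239481/8117850 ≈ 0.522 in

Q = 4239481/8117850 in ≈ 0.522 in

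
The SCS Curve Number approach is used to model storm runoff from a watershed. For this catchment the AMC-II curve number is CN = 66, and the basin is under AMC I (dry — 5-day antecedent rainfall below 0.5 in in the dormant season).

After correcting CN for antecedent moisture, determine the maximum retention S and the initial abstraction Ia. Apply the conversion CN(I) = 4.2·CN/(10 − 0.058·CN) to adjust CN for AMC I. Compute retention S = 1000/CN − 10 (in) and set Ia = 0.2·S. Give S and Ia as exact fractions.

S = 8500/693 in ≈ 12.266 in; Ia = 1700/693 in ≈ 2.453 in

Dry (AMC I): CN(I) = 4.2·66/(10 − 0.058·66) = (1386/5)/(1543/250) = 69300/1543 ≈ 44.913
S = 1000/(69300/1543) − 10 = 8500/693 in ≈ 12.266 in
Initial abstraction Ia = S/5 = (8500/693)/5 = 1700/693 ≈ 2.453 in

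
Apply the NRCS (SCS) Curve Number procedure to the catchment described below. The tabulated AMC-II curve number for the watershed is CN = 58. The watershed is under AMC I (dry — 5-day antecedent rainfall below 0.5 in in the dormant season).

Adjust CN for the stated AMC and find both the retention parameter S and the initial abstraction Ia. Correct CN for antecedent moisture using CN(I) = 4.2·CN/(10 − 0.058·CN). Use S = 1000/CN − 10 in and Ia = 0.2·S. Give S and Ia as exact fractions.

S = 500/29 in ≈ 17.241 in; Ia = 100/29 in ≈ 3.448 in

Dry (AMC I): CN(I) = 4.2·58/(10 − 0.058·58) = (1218/5)/(1659/250) = 2900/79 ≈ 36.709
Retention S: 1000/CN − 10 with CN=36.709 → S = 500/29 ≈ 17.241 in
Initial abstraction Ia = S/5 = (500/29)/5 = 100/29 ≈ 3.448 in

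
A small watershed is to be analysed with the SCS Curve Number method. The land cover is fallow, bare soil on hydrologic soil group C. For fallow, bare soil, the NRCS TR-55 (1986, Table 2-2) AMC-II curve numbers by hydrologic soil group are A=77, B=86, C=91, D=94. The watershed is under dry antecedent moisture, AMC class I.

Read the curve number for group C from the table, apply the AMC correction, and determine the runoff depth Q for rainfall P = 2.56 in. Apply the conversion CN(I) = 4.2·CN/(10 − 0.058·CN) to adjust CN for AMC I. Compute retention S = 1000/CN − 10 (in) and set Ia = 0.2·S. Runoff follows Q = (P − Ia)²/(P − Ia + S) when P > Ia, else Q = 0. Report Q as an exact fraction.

NRCS table: fallow, bare soil, soil group C → CN(II) = 91
Adjust CN=91 to AMC I: 4.2·91/(10 − 0.058·91) → (1911/5) ÷ (2361/500) = 63700/787 ≈ 80.940
Retention S: 1000/CN − 10 with CN=80.940 → S = 1500/637 ≈ 2.355 in
Ia = 0.2S: 0.2·2.355 = 0.471 in (exactly 300/637)
Excess rainfall: 2.560 − 0.471 = 2.089 in; P > Ia so Q > 0
Runoff Q = (P−Ia)²/(P−Ia+S) = (2.089)²/(2.089+2.355) = 69172489/70436275 ≈ 0.982 in

Q = 69172489/70436275 in ≈ 0.982 in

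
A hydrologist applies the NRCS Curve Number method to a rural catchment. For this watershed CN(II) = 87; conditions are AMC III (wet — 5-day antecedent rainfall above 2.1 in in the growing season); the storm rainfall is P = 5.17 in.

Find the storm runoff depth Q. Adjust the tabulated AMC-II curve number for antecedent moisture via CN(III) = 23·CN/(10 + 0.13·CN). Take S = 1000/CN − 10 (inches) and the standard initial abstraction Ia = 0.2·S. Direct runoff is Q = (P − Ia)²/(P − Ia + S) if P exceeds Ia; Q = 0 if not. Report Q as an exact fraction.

Adjust CN=87 to AMC III: 23·87/(10 + 0.13·87) → 2001 ÷ (2131/100) = 200100/2131 ≈ 93.900
Retention S: 1000/CN − 10 with CN=93.900 → S = 1300/2001 ≈ 0.650 in
Ia = 0.2S: 0.2·0.650 = 0.130 in (exactly 260/2001)
P − Ia = 5.170 − 0.130 = 1008517/200100 ≈ 5.040 in (> 0, runoff occurs)
Runoff Q = (P−Ia)²/(P−Ia+S) = (5.040)²/(5.040+0.650) = 1017106539289/227817251700 ≈ 4.465 in

Q = 1017106539289/227817251700 in ≈ 4.465 in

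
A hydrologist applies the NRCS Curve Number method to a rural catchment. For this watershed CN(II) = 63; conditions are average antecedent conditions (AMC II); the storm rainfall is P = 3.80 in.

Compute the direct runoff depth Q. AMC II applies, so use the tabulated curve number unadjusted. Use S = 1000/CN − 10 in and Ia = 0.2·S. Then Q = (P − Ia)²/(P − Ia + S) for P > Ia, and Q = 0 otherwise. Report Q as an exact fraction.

Average conditions: CN = 63 (no AMC adjustment).
S = 1000/63 − 10 = 370/63 in ≈ 5.873 in
Initial abstraction Ia = S/5 = (370/63)/5 = 74/63 ≈ 1.175 in
P − Ia = 3.800 − 1.175 = 827/315 ≈ 2.625 in (> 0, runoff occurs)
Q = (827/315)²/((827/315) + 370/63) = (683929/99225)/(2677/315) = 683929/843255 in ≈ 0.811 in

Q = 683929/843255 in ≈ 0.811 in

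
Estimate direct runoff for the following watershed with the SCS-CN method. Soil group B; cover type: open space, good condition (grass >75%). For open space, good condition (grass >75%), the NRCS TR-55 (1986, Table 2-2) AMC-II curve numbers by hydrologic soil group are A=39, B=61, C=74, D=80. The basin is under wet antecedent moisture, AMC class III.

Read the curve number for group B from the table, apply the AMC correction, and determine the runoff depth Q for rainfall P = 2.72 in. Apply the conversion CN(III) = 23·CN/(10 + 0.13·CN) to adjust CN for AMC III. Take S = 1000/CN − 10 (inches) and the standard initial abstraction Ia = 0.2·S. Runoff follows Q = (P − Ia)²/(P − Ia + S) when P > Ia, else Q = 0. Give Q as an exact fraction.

Q = 1440354304/1520536325 in ≈ 0.947 in

NRCS table: open space, good condition (grass >75%), soil group B → CN(II) = 61
Adjust CN=61 to AMC III: 23·61/(10 + 0.13·61) → 1403 ÷ (1793/100) = 140300/1793 ≈ 78.249
Retention S: 1000/CN − 10 with CN=78.249 → S = 3900/1403 ≈ 2.780 in
Ia = 0.2S: 0.2·2.780 = 0.556 in (exactly 780/1403)
Excess rainfall: 2.720 − 0.556 = 2.164 in; P > Ia so Q > 0
Runoff Q = (P−Ia)²/(P−Ia+S) = (2.164)²/(2.164+2.780) = 1440354304/1520536325 ≈ 0.947 in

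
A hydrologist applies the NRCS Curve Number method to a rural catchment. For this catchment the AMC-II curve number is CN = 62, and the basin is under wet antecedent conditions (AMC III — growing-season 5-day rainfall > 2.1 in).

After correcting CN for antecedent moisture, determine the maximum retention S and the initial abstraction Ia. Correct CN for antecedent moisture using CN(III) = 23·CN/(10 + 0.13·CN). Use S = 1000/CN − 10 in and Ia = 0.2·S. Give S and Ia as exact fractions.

S = 1900/713 in ≈ 2.665 in; Ia = 380/713 in ≈ 0.533 in

CN(III) from CN(II)=62: (23·62)/(10 + 0.13·62) = 71300/903 ≈ 78.959
Retention S: 1000/CN − 10 with CN=78.959 → S = 1900/713 ≈ 2.665 in
Initial abstraction Ia = S/5 = (1900/713)/5 = 380/713 ≈ 0.533 in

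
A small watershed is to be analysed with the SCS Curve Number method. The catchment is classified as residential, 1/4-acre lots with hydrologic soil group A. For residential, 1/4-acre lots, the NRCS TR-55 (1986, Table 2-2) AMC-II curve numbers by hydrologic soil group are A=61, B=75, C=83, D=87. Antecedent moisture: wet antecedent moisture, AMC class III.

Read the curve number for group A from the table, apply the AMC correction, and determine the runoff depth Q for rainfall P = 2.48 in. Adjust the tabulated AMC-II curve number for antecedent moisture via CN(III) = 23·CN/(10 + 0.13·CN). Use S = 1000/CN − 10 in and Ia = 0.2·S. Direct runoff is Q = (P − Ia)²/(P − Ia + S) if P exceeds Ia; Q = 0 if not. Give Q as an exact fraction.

NRCS table: residential, 1/4-acre lots, soil group A → CN(II) = 61
Wet (AMC III): CN(III) = 23·61/(10 + 0.13·61) = 1403/(1793/100) = 140300/1793 ≈ 78.249
Retention S: 1000/CN − 10 with CN=78.249 → S = 3900/1403 ≈ 2.780 in
Ia = 0.2S: 0.2·2.780 = 0.556 in (exactly 780/1403)
Excess rainfall: 2.480 − 0.556 = 1.924 in; P > Ia so Q > 0
Q = (67486/35075)²/((67486/35075) + 3900/1403) = (4554360196/1230255625)/(164986/35075) = 2277180098/2893441975 in ≈ 0.787 in

Q = 2277180098/2893441975 in ≈ 0.787 in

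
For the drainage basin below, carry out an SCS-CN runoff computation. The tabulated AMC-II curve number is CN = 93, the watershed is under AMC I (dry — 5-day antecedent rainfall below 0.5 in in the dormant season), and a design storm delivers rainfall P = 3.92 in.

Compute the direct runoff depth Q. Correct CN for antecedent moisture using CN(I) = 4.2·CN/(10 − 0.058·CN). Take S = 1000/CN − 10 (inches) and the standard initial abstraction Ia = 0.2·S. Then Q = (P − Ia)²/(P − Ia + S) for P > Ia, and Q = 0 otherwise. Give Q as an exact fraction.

Q = 308562482/130230225 in ≈ 2.369 in

Dry (AMC I): CN(I) = 4.2·93/(10 − 0.058·93) = (1953/5)/(2303/500) = 27900/329 ≈ 84.802
Retention S: 1000/CN − 10 with CN=84.802 → S = 500/279 ≈ 1.792 in
Ia = 0.2S: 0.2·1.792 = 0.358 in (exactly 100/279)
Since P=3.920 > Ia=0.358: effective rainfall P−Ia = 24842/6975 in
Q = (24842/6975)²/((24842/6975) + 500/279) = (617124964/48650625)/(37342/6975) = 308562482/130230225 in ≈ 2.369 in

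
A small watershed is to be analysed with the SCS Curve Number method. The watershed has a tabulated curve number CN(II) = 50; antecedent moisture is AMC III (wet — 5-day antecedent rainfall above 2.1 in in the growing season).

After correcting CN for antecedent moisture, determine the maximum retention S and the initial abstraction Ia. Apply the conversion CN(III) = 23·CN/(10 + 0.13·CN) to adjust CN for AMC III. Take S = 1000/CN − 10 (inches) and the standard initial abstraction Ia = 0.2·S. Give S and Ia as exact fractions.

S = 100/23 in ≈ 4.348 in; Ia = 20/23 in ≈ 0.870 in

CN(III) from CN(II)=50: (23·50)/(10 + 0.13·50) = 2300/33 ≈ 69.697
Retention S: 1000/CN − 10 with CN=69.697 → S = 100/23 ≈ 4.348 in
Ia = 0.2S: 0.2·4.348 = 0.870 in (exactly 20/23)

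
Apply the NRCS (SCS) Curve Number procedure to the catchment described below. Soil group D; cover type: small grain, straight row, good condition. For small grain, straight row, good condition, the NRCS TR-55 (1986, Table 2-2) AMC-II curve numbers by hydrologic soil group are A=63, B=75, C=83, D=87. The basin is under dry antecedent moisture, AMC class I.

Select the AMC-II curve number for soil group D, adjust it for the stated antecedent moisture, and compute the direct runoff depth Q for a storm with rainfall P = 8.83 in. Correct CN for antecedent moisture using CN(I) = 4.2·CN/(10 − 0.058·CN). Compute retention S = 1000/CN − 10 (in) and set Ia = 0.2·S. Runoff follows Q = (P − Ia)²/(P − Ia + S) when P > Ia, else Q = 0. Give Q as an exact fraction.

NRCS table: small grain, straight row, good condition, soil group D → CN(II) = 87
Dry (AMC I): CN(I) = 4.2·87/(10 − 0.058·87) = (1827/5)/(2477/500) = 182700/2477 ≈ 73.759
S = 1000/(182700/2477) − 10 = 6500/1827 in ≈ 3.558 in
Ia = 0.2S: 0.2·3.558 = 0.712 in (exactly 1300/1827)
Excess rainfall: 8.830 − 0.712 = 8.118 in; P > Ia so Q > 0
Q: (1483241/182700)² ÷ (2133241/182700) = 2200003864081/389743130700 in (≈ 5.645 in)

Q = 2200003864081/389743130700 in ≈ 5.645 in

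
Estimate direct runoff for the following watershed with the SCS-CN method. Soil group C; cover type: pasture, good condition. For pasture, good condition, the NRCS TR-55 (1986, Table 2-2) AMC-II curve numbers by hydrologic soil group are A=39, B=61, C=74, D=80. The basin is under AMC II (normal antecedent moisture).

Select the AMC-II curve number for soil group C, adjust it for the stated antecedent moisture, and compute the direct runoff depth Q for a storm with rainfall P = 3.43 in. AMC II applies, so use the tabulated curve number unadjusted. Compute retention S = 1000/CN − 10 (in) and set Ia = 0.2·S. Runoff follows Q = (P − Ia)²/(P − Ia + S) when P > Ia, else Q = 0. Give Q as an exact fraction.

NRCS table: pasture, good condition, soil group C → CN(II) = 74
Average conditions: CN = 74 (no AMC adjustment).
S = 1000/74 − 10 = 130/37 in ≈ 3.514 in
Ia = 0.2·(130/37) = 26/37 in ≈ 0.703 in
P − Ia = 3.430 − 0.703 = 10091/3700 ≈ 2.727 in (> 0, runoff occurs)
Q = (10091/3700)²/((10091/3700) + 130/37) = (101828281/13690000)/(23091/3700) = 101828281/85436700 in ≈ 1.192 in

Q = 101828281/85436700 in ≈ 1.192 in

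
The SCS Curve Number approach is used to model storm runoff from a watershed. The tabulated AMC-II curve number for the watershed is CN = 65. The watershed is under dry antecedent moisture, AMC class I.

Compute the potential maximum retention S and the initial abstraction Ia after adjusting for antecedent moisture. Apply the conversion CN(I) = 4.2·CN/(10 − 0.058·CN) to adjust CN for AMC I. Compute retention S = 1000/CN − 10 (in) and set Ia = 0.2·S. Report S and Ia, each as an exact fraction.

S = 500/39 in ≈ 12.821 in; Ia = 100/39 in ≈ 2.564 in

CN(I) from CN(II)=65: (4.2·65)/(10 − 0.058·65) = 3900/89 ≈ 43.820
Retention S: 1000/CN − 10 with CN=43.820 → S = 500/39 ≈ 12.821 in
Initial abstraction Ia = S/5 = (500/39)/5 = 100/39 ≈ 2.564 in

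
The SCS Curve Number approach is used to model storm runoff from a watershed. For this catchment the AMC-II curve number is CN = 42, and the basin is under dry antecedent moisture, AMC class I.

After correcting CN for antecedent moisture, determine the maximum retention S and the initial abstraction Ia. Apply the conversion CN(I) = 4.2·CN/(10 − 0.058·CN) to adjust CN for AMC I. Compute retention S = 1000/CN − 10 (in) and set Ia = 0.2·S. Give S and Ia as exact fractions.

CN(I) from CN(II)=42: (4.2·42)/(10 − 0.058·42) = 44100/1891 ≈ 23.321
Retention S: 1000/CN − 10 with CN=23.321 → S = 14500/441 ≈ 32.880 in
Ia = 0.2S: 0.2·32.880 = 6.576 in (exactly 2900/441)

S = 14500/441 in ≈ 32.880 in; Ia = 2900/441 in ≈ 6.576 in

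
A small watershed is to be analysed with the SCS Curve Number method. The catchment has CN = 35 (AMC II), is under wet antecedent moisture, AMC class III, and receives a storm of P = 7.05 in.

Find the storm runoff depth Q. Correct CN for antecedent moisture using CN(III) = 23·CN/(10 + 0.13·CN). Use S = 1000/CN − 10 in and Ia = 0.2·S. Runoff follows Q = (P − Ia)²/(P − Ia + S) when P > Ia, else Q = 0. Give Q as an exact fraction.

Q = 306285001/140073220 in ≈ 2.187 in

Wet (AMC III): CN(III) = 23·35/(10 + 0.13·35) = 805/(291/20) = 16100/291 ≈ 55.326
Max retention: S = 1000/(16100/291) − 10 = 1300/161 in (≈ 8.075 in)
Ia = 0.2S: 0.2·8.075 = 1.615 in (exactly 260/161)
Excess rainfall: 7.050 − 1.615 = 5.435 in; P > Ia so Q > 0
Q: (17501/3220)² ÷ (43501/3220) = 306285001/140073220 in (≈ 2.187 in)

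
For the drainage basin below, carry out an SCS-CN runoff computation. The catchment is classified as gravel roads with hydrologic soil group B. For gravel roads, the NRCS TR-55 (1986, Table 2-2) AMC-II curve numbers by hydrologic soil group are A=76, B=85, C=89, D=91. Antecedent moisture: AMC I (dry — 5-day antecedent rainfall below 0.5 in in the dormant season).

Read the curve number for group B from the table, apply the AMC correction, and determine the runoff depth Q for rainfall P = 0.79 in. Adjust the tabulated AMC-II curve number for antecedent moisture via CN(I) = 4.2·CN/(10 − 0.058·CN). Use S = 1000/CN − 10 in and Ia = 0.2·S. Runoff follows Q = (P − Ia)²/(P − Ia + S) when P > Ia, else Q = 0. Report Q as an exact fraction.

Q = 0 in ≈ 0.000 in

NRCS table: gravel roads, soil group B → CN(II) = 85
Adjust CN=85 to AMC I: 4.2·85/(10 − 0.058·85) → 357 ÷ (507/100) = 11900/169 ≈ 70.414
Max retention: S = 1000/(11900/169) − 10 = 500/119 in (≈ 4.202 in)
Ia = 0.2·(500/119) = 100/119 in ≈ 0.840 in
P = 0.790 ≤ Ia = 0.840 in: entire storm abstracted, Q = 0.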